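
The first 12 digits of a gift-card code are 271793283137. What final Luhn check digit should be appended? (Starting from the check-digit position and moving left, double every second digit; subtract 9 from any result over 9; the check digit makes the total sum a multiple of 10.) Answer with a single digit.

0

Partial digits right→left: 7 3 1 3 8 2 3 9 7 1 7 2
Double every second digit counting from the check-digit position (so the 1st, 3rd, 5th, ... of the partial from the right).
  doubled (with −9 where >9): 5 2 7 6 5 5 → sum 30
  kept as-is: 3 3 2 9 1 2 → sum 20
Total = 30 + 20 = 50.
Check digit = (10 − (50 mod 10)) mod 10 = 0.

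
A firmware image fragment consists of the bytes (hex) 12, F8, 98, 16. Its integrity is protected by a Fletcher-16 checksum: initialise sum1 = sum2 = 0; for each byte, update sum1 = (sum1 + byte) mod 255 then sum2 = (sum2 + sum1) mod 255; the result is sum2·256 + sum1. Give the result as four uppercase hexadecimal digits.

Running sums (mod 255):
  after byte 0 (12): sum1=18, sum2=18
  after byte 1 (F8): sum1=11, sum2=29
  after byte 2 (98): sum1=163, sum2=192
  after byte 3 (16): sum1=185, sum2=122
Checksum = sum2·256 + sum1 = 122·256 + 185 = 31417 = 0x7AB9.

7AB9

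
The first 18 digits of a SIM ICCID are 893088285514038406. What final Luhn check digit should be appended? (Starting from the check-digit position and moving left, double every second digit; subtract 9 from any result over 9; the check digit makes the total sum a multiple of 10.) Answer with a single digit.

6

Partial digits right→left: 6 0 4 8 3 0 4 1 5 5 8 2 8 8 0 3 9 8
Double every second digit counting from the check-digit position (so the 1st, 3rd, 5th, ... of the partial from the right).
  doubled (with −9 where >9): 3 8 6 8 1 7 7 0 9 → sum 49
  kept as-is: 0 8 0 1 5 2 8 3 8 → sum 35
Total = 49 + 35 = 84.
Check digit = (10 − (84 mod 10)) mod 10 = 6.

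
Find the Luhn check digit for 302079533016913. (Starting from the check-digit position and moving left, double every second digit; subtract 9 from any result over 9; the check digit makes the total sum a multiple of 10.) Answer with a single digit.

Partial digits right→left: 3 1 9 6 1 0 3 3 5 9 7 0 2 0 3
Double every second digit counting from the check-digit position (so the 1st, 3rd, 5th, ... of the partial from the right).
  doubled (with −9 where >9): 6 9 2 6 1 5 4 6 → sum 39
  kept as-is: 1 6 0 3 9 0 0 → sum 19
Total = 39 + 19 = 58.
Check digit = (10 − (58 mod 10)) mod 10 = 2.

2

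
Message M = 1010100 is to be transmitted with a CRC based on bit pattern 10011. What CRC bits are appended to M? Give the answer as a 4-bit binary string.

Append 4 zeros: 10101000000. Divide by 10011 (XOR where the leading bit is 1):
  pos 0: 10101 XOR 10011 = 00110
  pos 2: 11000 XOR 10011 = 01011
  pos 3: 10110 XOR 10011 = 00101
  pos 5: 10100 XOR 10011 = 00111
Remainder (last 4 bits) = 1110. This is the CRC / FCS.

1110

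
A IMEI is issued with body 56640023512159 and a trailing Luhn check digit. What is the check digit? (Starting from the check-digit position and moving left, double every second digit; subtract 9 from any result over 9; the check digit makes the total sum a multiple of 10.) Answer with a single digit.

Partial digits right→left: 9 5 1 2 1 5 3 2 0 0 4 6 6 5
Double every second digit counting from the check-digit position (so the 1st, 3rd, 5th, ... of the partial from the right).
  doubled (with −9 where >9): 9 2 2 6 0 8 3 → sum 30
  kept as-is: 5 2 5 2 0 6 5 → sum 25
Total = 30 + 25 = 55.
Check digit = (10 − (55 mod 10)) mod 10 = 5.

5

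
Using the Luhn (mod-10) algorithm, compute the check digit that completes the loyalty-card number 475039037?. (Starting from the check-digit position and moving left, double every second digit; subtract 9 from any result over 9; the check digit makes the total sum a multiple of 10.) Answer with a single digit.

Partial digits right→left: 7 3 0 9 3 0 5 7 4
Double every second digit counting from the check-digit position (so the 1st, 3rd, 5th, ... of the partial from the right).
  doubled (with −9 where >9): 5 0 6 1 8 → sum 20
  kept as-is: 3 9 0 7 → sum 19
Total = 20 + 19 = 39.
Check digit = (10 − (39 mod 10)) mod 10 = 1.

1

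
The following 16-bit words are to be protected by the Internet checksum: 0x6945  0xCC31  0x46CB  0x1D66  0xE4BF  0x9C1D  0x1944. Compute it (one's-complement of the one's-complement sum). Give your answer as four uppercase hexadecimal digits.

One's-complement addition (fold any carry out of bit 15 back into bit 0):
  0x6945 + 0xCC31 = 0x13576 → wrap carry → 0x3577
  0x3577 + 0x46CB = 0x07C42
  0x7C42 + 0x1D66 = 0x099A8
  0x99A8 + 0xE4BF = 0x17E67 → wrap carry → 0x7E68
  0x7E68 + 0x9C1D = 0x11A85 → wrap carry → 0x1A86
  0x1A86 + 0x1944 = 0x033CA
One's-complement sum = 0x33CA.
Checksum = ~0x33CA & 0xFFFF = 0xCC35.

CC35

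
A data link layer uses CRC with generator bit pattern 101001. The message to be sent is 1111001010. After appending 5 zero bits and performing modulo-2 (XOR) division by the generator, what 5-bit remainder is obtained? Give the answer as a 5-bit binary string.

01111

Append 5 zeros: 111100101000000. Divide by 101001 (XOR where the leading bit is 1):
  pos 0: 111100 XOR 101001 = 010101
  pos 1: 101011 XOR 101001 = 000010
  pos 5: 100100 XOR 101001 = 001101
  pos 7: 110100 XOR 101001 = 011101
  pos 8: 111010 XOR 101001 = 010011
  pos 9: 100110 XOR 101001 = 001111
Remainder (last 5 bits) = 01111. This is the CRC / FCS.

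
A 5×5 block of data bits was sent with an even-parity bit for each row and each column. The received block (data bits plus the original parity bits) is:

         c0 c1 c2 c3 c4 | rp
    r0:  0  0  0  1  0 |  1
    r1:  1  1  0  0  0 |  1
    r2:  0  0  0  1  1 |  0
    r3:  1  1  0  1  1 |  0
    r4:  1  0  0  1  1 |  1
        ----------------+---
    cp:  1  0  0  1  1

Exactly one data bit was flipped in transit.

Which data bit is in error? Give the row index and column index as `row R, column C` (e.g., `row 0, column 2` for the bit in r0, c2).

Recompute each row's even parity and compare to rp:
  r0: data parity 1, sent rp 1 → ok
  r1: data parity 0, sent rp 1 → mismatch
  r2: data parity 0, sent rp 0 → ok
  r3: data parity 0, sent rp 0 → ok
  r4: data parity 1, sent rp 1 → ok
Recompute each column's even parity and compare to cp:
  c0: data parity 1, sent cp 1 → ok
  c1: data parity 0, sent cp 0 → ok
  c2: data parity 0, sent cp 0 → ok
  c3: data parity 0, sent cp 1 → mismatch
  c4: data parity 1, sent cp 1 → ok
Exactly one row (r1) and one column (c3) fail → the flipped bit is at their intersection.

row 1, column 3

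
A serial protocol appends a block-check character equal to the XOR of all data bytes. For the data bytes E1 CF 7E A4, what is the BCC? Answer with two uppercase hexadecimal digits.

XOR the bytes together:
  start with 0xE1
  0xE1 ⊕ 0xCF = 0x2E
  0x2E ⊕ 0x7E = 0x50
  0x50 ⊕ 0xA4 = 0xF4

F4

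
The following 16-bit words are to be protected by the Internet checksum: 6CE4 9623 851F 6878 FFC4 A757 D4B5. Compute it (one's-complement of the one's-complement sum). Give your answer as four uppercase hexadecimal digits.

One's-complement addition (fold any carry out of bit 15 back into bit 0):
  0x6CE4 + 0x9623 = 0x10307 → wrap carry → 0x0308
  0x0308 + 0x851F = 0x08827
  0x8827 + 0x6878 = 0x0F09F
  0xF09F + 0xFFC4 = 0x1F063 → wrap carry → 0xF064
  0xF064 + 0xA757 = 0x197BB → wrap carry → 0x97BC
  0x97BC + 0xD4B5 = 0x16C71 → wrap carry → 0x6C72
One's-complement sum = 0x6C72.
Checksum = ~0x6C72 & 0xFFFF = 0x938D.

938D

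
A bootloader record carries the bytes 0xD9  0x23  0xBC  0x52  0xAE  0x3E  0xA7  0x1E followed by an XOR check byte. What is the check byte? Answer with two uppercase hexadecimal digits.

XOR the bytes together:
  start with 0xD9
  0xD9 ⊕ 0x23 = 0xFA
  0xFA ⊕ 0xBC = 0x46
  0x46 ⊕ 0x52 = 0x14
  0x14 ⊕ 0xAE = 0xBA
  0xBA ⊕ 0x3E = 0x84
  0x84 ⊕ 0xA7 = 0x23
  0x23 ⊕ 0x1E = 0x3D

3D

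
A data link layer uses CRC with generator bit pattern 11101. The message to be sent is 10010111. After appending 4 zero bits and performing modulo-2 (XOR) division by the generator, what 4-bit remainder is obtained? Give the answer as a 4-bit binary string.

1011

Append 4 zeros: 100101110000. Divide by 11101 (XOR where the leading bit is 1):
  pos 0: 10010 XOR 11101 = 01111
  pos 1: 11111 XOR 11101 = 00010
  pos 4: 10110 XOR 11101 = 01011
  pos 5: 10110 XOR 11101 = 01011
  pos 6: 10110 XOR 11101 = 01011
  pos 7: 10110 XOR 11101 = 01011
Remainder (last 4 bits) = 1011. This is the CRC / FCS.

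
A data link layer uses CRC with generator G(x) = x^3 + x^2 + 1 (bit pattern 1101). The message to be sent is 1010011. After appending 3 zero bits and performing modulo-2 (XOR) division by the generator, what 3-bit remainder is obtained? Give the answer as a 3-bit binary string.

Append 3 zeros: 1010011000. Divide by 1101 (XOR where the leading bit is 1):
  pos 0: 1010 XOR 1101 = 0111
  pos 1: 1110 XOR 1101 = 0011
  pos 3: 1111 XOR 1101 = 0010
  pos 5: 1000 XOR 1101 = 0101
  pos 6: 1010 XOR 1101 = 0111
Remainder (last 3 bits) = 111. This is the CRC / FCS.

111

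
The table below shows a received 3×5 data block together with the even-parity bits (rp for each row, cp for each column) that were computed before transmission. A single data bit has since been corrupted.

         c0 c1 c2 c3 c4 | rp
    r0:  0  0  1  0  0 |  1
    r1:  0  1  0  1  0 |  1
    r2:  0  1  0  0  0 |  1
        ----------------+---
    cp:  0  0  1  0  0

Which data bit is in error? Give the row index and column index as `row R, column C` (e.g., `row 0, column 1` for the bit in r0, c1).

Recompute each row's even parity and compare to rp:
  r0: data parity 1, sent rp 1 → ok
  r1: data parity 0, sent rp 1 → mismatch
  r2: data parity 1, sent rp 1 → ok
Recompute each column's even parity and compare to cp:
  c0: data parity 0, sent cp 0 → ok
  c1: data parity 0, sent cp 0 → ok
  c2: data parity 1, sent cp 1 → ok
  c3: data parity 1, sent cp 0 → mismatch
  c4: data parity 0, sent cp 0 → ok
Exactly one row (r1) and one column (c3) fail → the flipped bit is at their intersection.

row 1, column 3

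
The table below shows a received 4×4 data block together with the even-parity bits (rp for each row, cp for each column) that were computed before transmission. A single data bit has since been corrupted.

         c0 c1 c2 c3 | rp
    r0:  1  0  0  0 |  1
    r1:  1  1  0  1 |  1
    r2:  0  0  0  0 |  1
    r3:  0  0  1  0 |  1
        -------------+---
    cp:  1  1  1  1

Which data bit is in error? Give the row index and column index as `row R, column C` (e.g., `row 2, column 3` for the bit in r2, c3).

Recompute each row's even parity and compare to rp:
  r0: data parity 1, sent rp 1 → ok
  r1: data parity 1, sent rp 1 → ok
  r2: data parity 0, sent rp 1 → mismatch
  r3: data parity 1, sent rp 1 → ok
Recompute each column's even parity and compare to cp:
  c0: data parity 0, sent cp 1 → mismatch
  c1: data parity 1, sent cp 1 → ok
  c2: data parity 1, sent cp 1 → ok
  c3: data parity 1, sent cp 1 → ok
Exactly one row (r2) and one column (c0) fail → the flipped bit is at their intersection.

row 2, column 0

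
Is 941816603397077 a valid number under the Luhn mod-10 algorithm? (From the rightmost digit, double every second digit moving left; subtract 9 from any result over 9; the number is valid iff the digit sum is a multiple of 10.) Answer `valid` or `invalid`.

valid

From the right, keep odd positions and double even positions (subtract 9 from any doubled value over 9):
  doubled (positions 2,4,...): 5 5 6 0 3 7 8 → sum 34
  kept (positions 1,3,...): 7 0 9 3 6 1 1 9 → sum 36
Total = 70.
70 mod 10 = 0, so the number is valid.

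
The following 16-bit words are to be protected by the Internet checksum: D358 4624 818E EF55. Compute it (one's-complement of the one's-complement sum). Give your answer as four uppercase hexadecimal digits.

One's-complement addition (fold any carry out of bit 15 back into bit 0):
  0xD358 + 0x4624 = 0x1197C → wrap carry → 0x197D
  0x197D + 0x818E = 0x09B0B
  0x9B0B + 0xEF55 = 0x18A60 → wrap carry → 0x8A61
One's-complement sum = 0x8A61.
Checksum = ~0x8A61 & 0xFFFF = 0x759E.

759E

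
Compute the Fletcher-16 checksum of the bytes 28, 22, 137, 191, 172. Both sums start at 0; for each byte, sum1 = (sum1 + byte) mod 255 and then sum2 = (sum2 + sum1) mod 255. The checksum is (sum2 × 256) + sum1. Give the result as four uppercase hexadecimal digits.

Running sums (mod 255):
  after byte 0 (28): sum1=28, sum2=28
  after byte 1 (22): sum1=50, sum2=78
  after byte 2 (137): sum1=187, sum2=10
  after byte 3 (191): sum1=123, sum2=133
  after byte 4 (172): sum1=40, sum2=173
Checksum = sum2·256 + sum1 = 173·256 + 40 = 44328 = 0xAD28.

AD28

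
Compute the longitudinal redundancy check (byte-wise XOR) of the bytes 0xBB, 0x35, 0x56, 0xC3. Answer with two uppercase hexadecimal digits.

XOR the bytes together:
  start with 0xBB
  0xBB ⊕ 0x35 = 0x8E
  0x8E ⊕ 0x56 = 0xD8
  0xD8 ⊕ 0xC3 = 0x1B

1B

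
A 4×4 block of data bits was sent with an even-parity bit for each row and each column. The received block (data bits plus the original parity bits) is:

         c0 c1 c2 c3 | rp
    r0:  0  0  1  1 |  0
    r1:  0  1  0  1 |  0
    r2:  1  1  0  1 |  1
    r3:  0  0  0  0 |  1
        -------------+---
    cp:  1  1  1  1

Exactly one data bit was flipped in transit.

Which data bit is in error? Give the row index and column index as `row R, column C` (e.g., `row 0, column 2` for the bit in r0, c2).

row 3, column 1

Recompute each row's even parity and compare to rp:
  r0: data parity 0, sent rp 0 → ok
  r1: data parity 0, sent rp 0 → ok
  r2: data parity 1, sent rp 1 → ok
  r3: data parity 0, sent rp 1 → mismatch
Recompute each column's even parity and compare to cp:
  c0: data parity 1, sent cp 1 → ok
  c1: data parity 0, sent cp 1 → mismatch
  c2: data parity 1, sent cp 1 → ok
  c3: data parity 1, sent cp 1 → ok
Exactly one row (r3) and one column (c1) fail → the flipped bit is at their intersection.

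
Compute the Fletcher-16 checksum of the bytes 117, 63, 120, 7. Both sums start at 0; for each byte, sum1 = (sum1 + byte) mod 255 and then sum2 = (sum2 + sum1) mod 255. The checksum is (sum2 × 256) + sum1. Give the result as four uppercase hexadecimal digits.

Running sums (mod 255):
  after byte 0 (117): sum1=117, sum2=117
  after byte 1 (63): sum1=180, sum2=42
  after byte 2 (120): sum1=45, sum2=87
  after byte 3 (7): sum1=52, sum2=139
Checksum = sum2·256 + sum1 = 139·256 + 52 = 35636 = 0x8B34.

8B34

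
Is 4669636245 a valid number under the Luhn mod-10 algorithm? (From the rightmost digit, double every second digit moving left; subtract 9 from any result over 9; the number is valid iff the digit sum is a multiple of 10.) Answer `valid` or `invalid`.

valid

From the right, keep odd positions and double even positions (subtract 9 from any doubled value over 9):
  doubled (positions 2,4,...): 8 3 3 3 8 → sum 25
  kept (positions 1,3,...): 5 2 3 9 6 → sum 25
Total = 50.
50 mod 10 = 0, so the number is valid.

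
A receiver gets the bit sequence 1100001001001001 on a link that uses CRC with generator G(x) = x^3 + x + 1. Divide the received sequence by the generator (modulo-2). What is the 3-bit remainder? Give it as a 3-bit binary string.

Modulo-2 division of 1100001001001001 by 1011:
  pos 0: 1100 XOR 1011 = 0111
  pos 1: 1110 XOR 1011 = 0101
  pos 2: 1010 XOR 1011 = 0001
  pos 5: 1100 XOR 1011 = 0111
  pos 6: 1111 XOR 1011 = 0100
  pos 7: 1000 XOR 1011 = 0011
  pos 9: 1101 XOR 1011 = 0110
  pos 10: 1100 XOR 1011 = 0111
  pos 11: 1110 XOR 1011 = 0101
  pos 12: 1011 XOR 1011 = 0000
Remainder = 000 (zero — the frame passes the CRC check).

000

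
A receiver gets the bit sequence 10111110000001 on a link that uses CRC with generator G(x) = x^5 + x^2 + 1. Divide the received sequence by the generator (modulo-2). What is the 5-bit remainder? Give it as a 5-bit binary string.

01000

Modulo-2 division of 10111110000001 by 100101:
  pos 0: 101111 XOR 100101 = 001010
  pos 2: 101010 XOR 100101 = 001111
  pos 4: 111100 XOR 100101 = 011001
  pos 5: 110010 XOR 100101 = 010111
  pos 6: 101110 XOR 100101 = 001011
  pos 8: 101101 XOR 100101 = 001000
Remainder = 01000 (nonzero — an error is detected).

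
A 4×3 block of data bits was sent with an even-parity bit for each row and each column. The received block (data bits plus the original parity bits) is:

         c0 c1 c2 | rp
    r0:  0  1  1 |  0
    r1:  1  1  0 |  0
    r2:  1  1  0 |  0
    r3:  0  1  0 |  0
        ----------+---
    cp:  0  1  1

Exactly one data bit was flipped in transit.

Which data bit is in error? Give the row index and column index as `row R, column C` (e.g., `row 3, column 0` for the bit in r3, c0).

row 3, column 1

Recompute each row's even parity and compare to rp:
  r0: data parity 0, sent rp 0 → ok
  r1: data parity 0, sent rp 0 → ok
  r2: data parity 0, sent rp 0 → ok
  r3: data parity 1, sent rp 0 → mismatch
Recompute each column's even parity and compare to cp:
  c0: data parity 0, sent cp 0 → ok
  c1: data parity 0, sent cp 1 → mismatch
  c2: data parity 1, sent cp 1 → ok
Exactly one row (r3) and one column (c1) fail → the flipped bit is at their intersection.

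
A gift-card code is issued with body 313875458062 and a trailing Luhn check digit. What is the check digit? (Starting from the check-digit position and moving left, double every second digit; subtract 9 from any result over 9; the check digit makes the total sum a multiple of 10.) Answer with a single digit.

Partial digits right→left: 2 6 0 8 5 4 5 7 8 3 1 3
Double every second digit counting from the check-digit position (so the 1st, 3rd, 5th, ... of the partial from the right).
  doubled (with −9 where >9): 4 0 1 1 7 2 → sum 15
  kept as-is: 6 8 4 7 3 3 → sum 31
Total = 15 + 31 = 46.
Check digit = (10 − (46 mod 10)) mod 10 = 4.

4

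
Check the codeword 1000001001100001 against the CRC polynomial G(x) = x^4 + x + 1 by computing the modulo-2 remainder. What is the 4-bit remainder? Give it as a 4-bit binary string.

Modulo-2 division of 1000001001100001 by 10011:
  pos 0: 10000 XOR 10011 = 00011
  pos 3: 11010 XOR 10011 = 01001
  pos 4: 10010 XOR 10011 = 00001
  pos 8: 11100 XOR 10011 = 01111
  pos 9: 11110 XOR 10011 = 01101
  pos 10: 11010 XOR 10011 = 01001
  pos 11: 10011 XOR 10011 = 00000
Remainder = 0000 (zero — the frame passes the CRC check).

0000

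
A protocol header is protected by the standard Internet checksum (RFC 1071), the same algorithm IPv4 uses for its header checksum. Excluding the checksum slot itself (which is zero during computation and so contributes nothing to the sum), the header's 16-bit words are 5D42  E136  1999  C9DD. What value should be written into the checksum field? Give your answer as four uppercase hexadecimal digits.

One's-complement addition (fold any carry out of bit 15 back into bit 0):
  0x5D42 + 0xE136 = 0x13E78 → wrap carry → 0x3E79
  0x3E79 + 0x1999 = 0x05812
  0x5812 + 0xC9DD = 0x121EF → wrap carry → 0x21F0
One's-complement sum = 0x21F0.
Checksum = ~0x21F0 & 0xFFFF = 0xDE0F.

DE0F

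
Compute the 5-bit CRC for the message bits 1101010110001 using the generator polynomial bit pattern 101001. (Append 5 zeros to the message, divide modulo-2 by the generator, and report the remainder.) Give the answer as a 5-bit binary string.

01110

Append 5 zeros: 110101011000100000. Divide by 101001 (XOR where the leading bit is 1):
  pos 0: 110101 XOR 101001 = 011100
  pos 1: 111000 XOR 101001 = 010001
  pos 2: 100011 XOR 101001 = 001010
  pos 4: 101010 XOR 101001 = 000011
  pos 8: 110010 XOR 101001 = 011011
  pos 9: 110110 XOR 101001 = 011111
  pos 10: 111110 XOR 101001 = 010111
  pos 11: 101110 XOR 101001 = 000111
Remainder (last 5 bits) = 01110. This is the CRC / FCS.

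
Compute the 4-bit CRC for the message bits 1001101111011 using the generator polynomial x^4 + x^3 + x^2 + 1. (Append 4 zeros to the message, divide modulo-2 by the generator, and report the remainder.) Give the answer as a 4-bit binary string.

Append 4 zeros: 10011011110110000. Divide by 11101 (XOR where the leading bit is 1):
  pos 0: 10011 XOR 11101 = 01110
  pos 1: 11100 XOR 11101 = 00001
  pos 5: 11111 XOR 11101 = 00010
  pos 8: 10011 XOR 11101 = 01110
  pos 9: 11100 XOR 11101 = 00001
Remainder (last 4 bits) = 1000. This is the CRC / FCS.

1000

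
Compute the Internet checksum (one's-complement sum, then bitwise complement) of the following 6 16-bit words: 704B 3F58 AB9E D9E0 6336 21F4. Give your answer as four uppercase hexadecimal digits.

45B2

One's-complement addition (fold any carry out of bit 15 back into bit 0):
  0x704B + 0x3F58 = 0x0AFA3
  0xAFA3 + 0xAB9E = 0x15B41 → wrap carry → 0x5B42
  0x5B42 + 0xD9E0 = 0x13522 → wrap carry → 0x3523
  0x3523 + 0x6336 = 0x09859
  0x9859 + 0x21F4 = 0x0BA4D
One's-complement sum = 0xBA4D.
Checksum = ~0xBA4D & 0xFFFF = 0x45B2.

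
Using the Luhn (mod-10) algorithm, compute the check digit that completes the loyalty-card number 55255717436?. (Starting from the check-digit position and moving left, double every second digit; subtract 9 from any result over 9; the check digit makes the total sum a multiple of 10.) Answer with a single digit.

4

Partial digits right→left: 6 3 4 7 1 7 5 5 2 5 5
Double every second digit counting from the check-digit position (so the 1st, 3rd, 5th, ... of the partial from the right).
  doubled (with −9 where >9): 3 8 2 1 4 1 → sum 19
  kept as-is: 3 7 7 5 5 → sum 27
Total = 19 + 27 = 46.
Check digit = (10 − (46 mod 10)) mod 10 = 4.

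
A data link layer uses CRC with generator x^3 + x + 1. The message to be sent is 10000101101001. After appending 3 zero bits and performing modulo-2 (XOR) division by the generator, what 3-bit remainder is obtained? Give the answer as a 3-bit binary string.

010

Append 3 zeros: 10000101101001000. Divide by 1011 (XOR where the leading bit is 1):
  pos 0: 1000 XOR 1011 = 0011
  pos 2: 1101 XOR 1011 = 0110
  pos 3: 1100 XOR 1011 = 0111
  pos 4: 1111 XOR 1011 = 0100
  pos 5: 1001 XOR 1011 = 0010
  pos 7: 1001 XOR 1011 = 0010
  pos 9: 1000 XOR 1011 = 0011
  pos 11: 1110 XOR 1011 = 0101
  pos 12: 1010 XOR 1011 = 0001
Remainder (last 3 bits) = 010. This is the CRC / FCS.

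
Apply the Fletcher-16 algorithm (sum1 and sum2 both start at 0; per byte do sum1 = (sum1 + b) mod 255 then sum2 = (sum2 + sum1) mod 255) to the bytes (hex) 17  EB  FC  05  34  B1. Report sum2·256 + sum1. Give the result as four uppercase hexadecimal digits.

43EA

Running sums (mod 255):
  after byte 0 (17): sum1=23, sum2=23
  after byte 1 (EB): sum1=3, sum2=26
  after byte 2 (FC): sum1=0, sum2=26
  after byte 3 (05): sum1=5, sum2=31
  after byte 4 (34): sum1=57, sum2=88
  after byte 5 (B1): sum1=234, sum2=67
Checksum = sum2·256 + sum1 = 67·256 + 234 = 17386 = 0x43EA.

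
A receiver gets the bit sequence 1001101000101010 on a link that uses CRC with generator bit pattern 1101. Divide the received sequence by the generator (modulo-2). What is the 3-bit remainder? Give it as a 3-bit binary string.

Modulo-2 division of 1001101000101010 by 1101:
  pos 0: 1001 XOR 1101 = 0100
  pos 1: 1001 XOR 1101 = 0100
  pos 2: 1000 XOR 1101 = 0101
  pos 3: 1011 XOR 1101 = 0110
  pos 4: 1100 XOR 1101 = 0001
  pos 7: 1001 XOR 1101 = 0100
  pos 8: 1000 XOR 1101 = 0101
  pos 9: 1011 XOR 1101 = 0110
  pos 10: 1100 XOR 1101 = 0001
Remainder = 110 (nonzero — an error is detected).

110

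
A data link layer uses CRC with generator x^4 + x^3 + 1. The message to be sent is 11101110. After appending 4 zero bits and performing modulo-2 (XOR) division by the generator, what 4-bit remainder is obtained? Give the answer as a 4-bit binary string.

0001

Append 4 zeros: 111011100000. Divide by 11001 (XOR where the leading bit is 1):
  pos 0: 11101 XOR 11001 = 00100
  pos 2: 10011 XOR 11001 = 01010
  pos 3: 10100 XOR 11001 = 01101
  pos 4: 11010 XOR 11001 = 00011
  pos 7: 11000 XOR 11001 = 00001
Remainder (last 4 bits) = 0001. This is the CRC / FCS.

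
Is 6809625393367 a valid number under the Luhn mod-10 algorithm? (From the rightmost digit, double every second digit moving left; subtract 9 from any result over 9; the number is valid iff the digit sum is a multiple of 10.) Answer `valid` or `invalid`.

From the right, keep odd positions and double even positions (subtract 9 from any doubled value over 9):
  doubled (positions 2,4,...): 3 6 6 4 9 7 → sum 35
  kept (positions 1,3,...): 7 3 9 5 6 0 6 → sum 36
Total = 71.
71 mod 10 = 1, so the number is invalid.

invalid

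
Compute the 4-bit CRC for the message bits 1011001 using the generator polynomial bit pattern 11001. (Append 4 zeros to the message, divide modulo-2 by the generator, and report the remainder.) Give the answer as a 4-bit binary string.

1010

Append 4 zeros: 10110010000. Divide by 11001 (XOR where the leading bit is 1):
  pos 0: 10110 XOR 11001 = 01111
  pos 1: 11110 XOR 11001 = 00111
  pos 3: 11110 XOR 11001 = 00111
  pos 5: 11100 XOR 11001 = 00101
Remainder (last 4 bits) = 1010. This is the CRC / FCS.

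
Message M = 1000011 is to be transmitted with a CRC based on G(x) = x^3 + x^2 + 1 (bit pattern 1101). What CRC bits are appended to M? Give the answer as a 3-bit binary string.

Append 3 zeros: 1000011000. Divide by 1101 (XOR where the leading bit is 1):
  pos 0: 1000 XOR 1101 = 0101
  pos 1: 1010 XOR 1101 = 0111
  pos 2: 1111 XOR 1101 = 0010
  pos 4: 1010 XOR 1101 = 0111
  pos 5: 1110 XOR 1101 = 0011
Remainder (last 3 bits) = 110. This is the CRC / FCS.

110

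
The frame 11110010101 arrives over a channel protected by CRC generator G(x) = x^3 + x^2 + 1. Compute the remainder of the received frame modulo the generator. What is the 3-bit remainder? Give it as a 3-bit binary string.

Modulo-2 division of 11110010101 by 1101:
  pos 0: 1111 XOR 1101 = 0010
  pos 2: 1000 XOR 1101 = 0101
  pos 3: 1011 XOR 1101 = 0110
  pos 4: 1100 XOR 1101 = 0001
  pos 7: 1101 XOR 1101 = 0000
Remainder = 000 (zero — the frame passes the CRC check).

000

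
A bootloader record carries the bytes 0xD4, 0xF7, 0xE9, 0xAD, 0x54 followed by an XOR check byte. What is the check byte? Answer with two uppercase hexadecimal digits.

33

XOR the bytes together:
  start with 0xD4
  0xD4 ⊕ 0xF7 = 0x23
  0x23 ⊕ 0xE9 = 0xCA
  0xCA ⊕ 0xAD = 0x67
  0x67 ⊕ 0x54 = 0x33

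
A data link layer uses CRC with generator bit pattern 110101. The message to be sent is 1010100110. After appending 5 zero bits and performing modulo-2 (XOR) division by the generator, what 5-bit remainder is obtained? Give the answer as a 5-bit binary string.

10101

Append 5 zeros: 101010011000000. Divide by 110101 (XOR where the leading bit is 1):
  pos 0: 101010 XOR 110101 = 011111
  pos 1: 111110 XOR 110101 = 001011
  pos 3: 101111 XOR 110101 = 011010
  pos 4: 110100 XOR 110101 = 000001
  pos 9: 100000 XOR 110101 = 010101
Remainder (last 5 bits) = 10101. This is the CRC / FCS.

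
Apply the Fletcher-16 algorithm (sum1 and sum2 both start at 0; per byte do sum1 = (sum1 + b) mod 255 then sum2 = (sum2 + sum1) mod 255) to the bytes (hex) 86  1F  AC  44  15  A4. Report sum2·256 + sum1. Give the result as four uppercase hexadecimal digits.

Running sums (mod 255):
  after byte 0 (86): sum1=134, sum2=134
  after byte 1 (1F): sum1=165, sum2=44
  after byte 2 (AC): sum1=82, sum2=126
  after byte 3 (44): sum1=150, sum2=21
  after byte 4 (15): sum1=171, sum2=192
  after byte 5 (A4): sum1=80, sum2=17
Checksum = sum2·256 + sum1 = 17·256 + 80 = 4432 = 0x1150.

1150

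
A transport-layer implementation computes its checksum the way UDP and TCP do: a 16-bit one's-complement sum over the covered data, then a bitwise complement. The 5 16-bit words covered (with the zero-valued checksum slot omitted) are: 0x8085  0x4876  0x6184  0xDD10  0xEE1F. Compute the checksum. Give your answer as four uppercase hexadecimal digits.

0A4F

One's-complement addition (fold any carry out of bit 15 back into bit 0):
  0x8085 + 0x4876 = 0x0C8FB
  0xC8FB + 0x6184 = 0x12A7F → wrap carry → 0x2A80
  0x2A80 + 0xDD10 = 0x10790 → wrap carry → 0x0791
  0x0791 + 0xEE1F = 0x0F5B0
One's-complement sum = 0xF5B0.
Checksum = ~0xF5B0 & 0xFFFF = 0x0A4F.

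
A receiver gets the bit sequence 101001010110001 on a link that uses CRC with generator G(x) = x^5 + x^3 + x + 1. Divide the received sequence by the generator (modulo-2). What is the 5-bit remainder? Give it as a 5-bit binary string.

01110

Modulo-2 division of 101001010110001 by 101011:
  pos 0: 101001 XOR 101011 = 000010
  pos 4: 100101 XOR 101011 = 001110
  pos 6: 111010 XOR 101011 = 010001
  pos 7: 100010 XOR 101011 = 001001
  pos 9: 100101 XOR 101011 = 001110
Remainder = 01110 (nonzero — an error is detected).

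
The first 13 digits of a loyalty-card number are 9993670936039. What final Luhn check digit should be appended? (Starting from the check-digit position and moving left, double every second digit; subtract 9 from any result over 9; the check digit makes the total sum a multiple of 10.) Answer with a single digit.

7

Partial digits right→left: 9 3 0 6 3 9 0 7 6 3 9 9 9
Double every second digit counting from the check-digit position (so the 1st, 3rd, 5th, ... of the partial from the right).
  doubled (with −9 where >9): 9 0 6 0 3 9 9 → sum 36
  kept as-is: 3 6 9 7 3 9 → sum 37
Total = 36 + 37 = 73.
Check digit = (10 − (73 mod 10)) mod 10 = 7.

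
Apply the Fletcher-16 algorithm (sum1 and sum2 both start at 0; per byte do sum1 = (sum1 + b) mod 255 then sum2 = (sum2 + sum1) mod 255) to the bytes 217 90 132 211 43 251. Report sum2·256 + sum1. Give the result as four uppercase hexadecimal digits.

Running sums (mod 255):
  after byte 0 (217): sum1=217, sum2=217
  after byte 1 (90): sum1=52, sum2=14
  after byte 2 (132): sum1=184, sum2=198
  after byte 3 (211): sum1=140, sum2=83
  after byte 4 (43): sum1=183, sum2=11
  after byte 5 (251): sum1=179, sum2=190
Checksum = sum2·256 + sum1 = 190·256 + 179 = 48819 = 0xBEB3.

BEB3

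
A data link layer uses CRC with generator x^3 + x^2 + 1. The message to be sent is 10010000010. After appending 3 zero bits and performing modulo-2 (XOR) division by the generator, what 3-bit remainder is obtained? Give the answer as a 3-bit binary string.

100

Append 3 zeros: 10010000010000. Divide by 1101 (XOR where the leading bit is 1):
  pos 0: 1001 XOR 1101 = 0100
  pos 1: 1000 XOR 1101 = 0101
  pos 2: 1010 XOR 1101 = 0111
  pos 3: 1110 XOR 1101 = 0011
  pos 5: 1100 XOR 1101 = 0001
  pos 8: 1100 XOR 1101 = 0001
Remainder (last 3 bits) = 100. This is the CRC / FCS.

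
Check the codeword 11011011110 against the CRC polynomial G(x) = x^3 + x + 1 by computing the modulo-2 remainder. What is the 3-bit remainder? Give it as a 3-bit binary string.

000

Modulo-2 division of 11011011110 by 1011:
  pos 0: 1101 XOR 1011 = 0110
  pos 1: 1101 XOR 1011 = 0110
  pos 2: 1100 XOR 1011 = 0111
  pos 3: 1111 XOR 1011 = 0100
  pos 4: 1001 XOR 1011 = 0010
  pos 6: 1011 XOR 1011 = 0000
Remainder = 000 (zero — the frame passes the CRC check).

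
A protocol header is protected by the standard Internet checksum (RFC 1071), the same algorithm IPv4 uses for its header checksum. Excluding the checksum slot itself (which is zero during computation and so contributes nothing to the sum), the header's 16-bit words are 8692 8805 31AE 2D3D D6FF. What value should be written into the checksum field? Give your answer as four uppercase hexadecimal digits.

One's-complement addition (fold any carry out of bit 15 back into bit 0):
  0x8692 + 0x8805 = 0x10E97 → wrap carry → 0x0E98
  0x0E98 + 0x31AE = 0x04046
  0x4046 + 0x2D3D = 0x06D83
  0x6D83 + 0xD6FF = 0x14482 → wrap carry → 0x4483
One's-complement sum = 0x4483.
Checksum = ~0x4483 & 0xFFFF = 0xBB7C.

BB7C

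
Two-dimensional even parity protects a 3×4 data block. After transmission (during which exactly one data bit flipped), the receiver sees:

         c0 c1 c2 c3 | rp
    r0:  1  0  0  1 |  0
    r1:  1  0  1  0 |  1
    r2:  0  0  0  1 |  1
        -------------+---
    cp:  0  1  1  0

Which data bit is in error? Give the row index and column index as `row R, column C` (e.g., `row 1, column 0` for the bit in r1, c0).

row 1, column 1

Recompute each row's even parity and compare to rp:
  r0: data parity 0, sent rp 0 → ok
  r1: data parity 0, sent rp 1 → mismatch
  r2: data parity 1, sent rp 1 → ok
Recompute each column's even parity and compare to cp:
  c0: data parity 0, sent cp 0 → ok
  c1: data parity 0, sent cp 1 → mismatch
  c2: data parity 1, sent cp 1 → ok
  c3: data parity 0, sent cp 0 → ok
Exactly one row (r1) and one column (c1) fail → the flipped bit is at their intersection.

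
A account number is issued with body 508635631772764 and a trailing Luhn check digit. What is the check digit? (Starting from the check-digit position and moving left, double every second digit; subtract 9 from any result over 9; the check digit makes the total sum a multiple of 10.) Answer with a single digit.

4

Partial digits right→left: 4 6 7 2 7 7 1 3 6 5 3 6 8 0 5
Double every second digit counting from the check-digit position (so the 1st, 3rd, 5th, ... of the partial from the right).
  doubled (with −9 where >9): 8 5 5 2 3 6 7 1 → sum 37
  kept as-is: 6 2 7 3 5 6 0 → sum 29
Total = 37 + 29 = 66.
Check digit = (10 − (66 mod 10)) mod 10 = 4.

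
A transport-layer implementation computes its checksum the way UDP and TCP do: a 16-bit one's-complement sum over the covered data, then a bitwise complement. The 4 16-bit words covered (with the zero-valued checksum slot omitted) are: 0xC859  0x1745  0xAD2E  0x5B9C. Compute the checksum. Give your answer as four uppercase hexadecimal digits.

1796

One's-complement addition (fold any carry out of bit 15 back into bit 0):
  0xC859 + 0x1745 = 0x0DF9E
  0xDF9E + 0xAD2E = 0x18CCC → wrap carry → 0x8CCD
  0x8CCD + 0x5B9C = 0x0E869
One's-complement sum = 0xE869.
Checksum = ~0xE869 & 0xFFFF = 0x1796.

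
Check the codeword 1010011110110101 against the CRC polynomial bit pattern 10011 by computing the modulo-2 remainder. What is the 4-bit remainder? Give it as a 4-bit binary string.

Modulo-2 division of 1010011110110101 by 10011:
  pos 0: 10100 XOR 10011 = 00111
  pos 2: 11111 XOR 10011 = 01100
  pos 3: 11001 XOR 10011 = 01010
  pos 4: 10101 XOR 10011 = 00110
  pos 6: 11001 XOR 10011 = 01010
  pos 7: 10101 XOR 10011 = 00110
  pos 9: 11001 XOR 10011 = 01010
  pos 10: 10100 XOR 10011 = 00111
Remainder = 1111 (nonzero — an error is detected).

1111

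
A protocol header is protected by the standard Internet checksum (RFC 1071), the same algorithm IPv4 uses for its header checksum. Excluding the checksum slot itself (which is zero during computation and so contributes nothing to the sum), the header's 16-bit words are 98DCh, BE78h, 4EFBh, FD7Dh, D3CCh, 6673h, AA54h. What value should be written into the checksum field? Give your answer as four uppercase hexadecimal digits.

One's-complement addition (fold any carry out of bit 15 back into bit 0):
  0x98DC + 0xBE78 = 0x15754 → wrap carry → 0x5755
  0x5755 + 0x4EFB = 0x0A650
  0xA650 + 0xFD7D = 0x1A3CD → wrap carry → 0xA3CE
  0xA3CE + 0xD3CC = 0x1779A → wrap carry → 0x779B
  0x779B + 0x6673 = 0x0DE0E
  0xDE0E + 0xAA54 = 0x18862 → wrap carry → 0x8863
One's-complement sum = 0x8863.
Checksum = ~0x8863 & 0xFFFF = 0x779C.

779C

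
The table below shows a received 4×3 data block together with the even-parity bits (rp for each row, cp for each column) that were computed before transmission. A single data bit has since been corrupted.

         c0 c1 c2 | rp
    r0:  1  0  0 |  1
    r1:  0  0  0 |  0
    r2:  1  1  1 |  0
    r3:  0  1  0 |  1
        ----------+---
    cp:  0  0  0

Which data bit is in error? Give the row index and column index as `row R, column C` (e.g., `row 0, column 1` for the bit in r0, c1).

row 2, column 2

Recompute each row's even parity and compare to rp:
  r0: data parity 1, sent rp 1 → ok
  r1: data parity 0, sent rp 0 → ok
  r2: data parity 1, sent rp 0 → mismatch
  r3: data parity 1, sent rp 1 → ok
Recompute each column's even parity and compare to cp:
  c0: data parity 0, sent cp 0 → ok
  c1: data parity 0, sent cp 0 → ok
  c2: data parity 1, sent cp 0 → mismatch
Exactly one row (r2) and one column (c2) fail → the flipped bit is at their intersection.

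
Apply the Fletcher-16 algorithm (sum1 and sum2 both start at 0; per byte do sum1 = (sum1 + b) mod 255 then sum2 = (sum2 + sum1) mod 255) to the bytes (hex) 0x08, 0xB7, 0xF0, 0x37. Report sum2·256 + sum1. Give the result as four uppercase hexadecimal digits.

Running sums (mod 255):
  after byte 0 (0x08): sum1=8, sum2=8
  after byte 1 (0xB7): sum1=191, sum2=199
  after byte 2 (0xF0): sum1=176, sum2=120
  after byte 3 (0x37): sum1=231, sum2=96
Checksum = sum2·256 + sum1 = 96·256 + 231 = 24807 = 0x60E7.

60E7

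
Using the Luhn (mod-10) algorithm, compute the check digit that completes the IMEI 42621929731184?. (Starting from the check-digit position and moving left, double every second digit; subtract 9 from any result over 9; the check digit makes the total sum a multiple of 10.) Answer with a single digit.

Partial digits right→left: 4 8 1 1 3 7 9 2 9 1 2 6 2 4
Double every second digit counting from the check-digit position (so the 1st, 3rd, 5th, ... of the partial from the right).
  doubled (with −9 where >9): 8 2 6 9 9 4 4 → sum 42
  kept as-is: 8 1 7 2 1 6 4 → sum 29
Total = 42 + 29 = 71.
Check digit = (10 − (71 mod 10)) mod 10 = 9.

9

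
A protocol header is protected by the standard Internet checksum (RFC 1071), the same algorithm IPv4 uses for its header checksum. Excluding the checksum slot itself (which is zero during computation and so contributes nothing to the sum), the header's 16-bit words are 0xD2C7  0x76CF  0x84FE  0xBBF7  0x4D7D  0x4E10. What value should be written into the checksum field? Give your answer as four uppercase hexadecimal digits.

D9E4

One's-complement addition (fold any carry out of bit 15 back into bit 0):
  0xD2C7 + 0x76CF = 0x14996 → wrap carry → 0x4997
  0x4997 + 0x84FE = 0x0CE95
  0xCE95 + 0xBBF7 = 0x18A8C → wrap carry → 0x8A8D
  0x8A8D + 0x4D7D = 0x0D80A
  0xD80A + 0x4E10 = 0x1261A → wrap carry → 0x261B
One's-complement sum = 0x261B.
Checksum = ~0x261B & 0xFFFF = 0xD9E4.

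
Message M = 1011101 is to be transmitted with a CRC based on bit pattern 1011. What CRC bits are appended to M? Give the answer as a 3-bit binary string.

100

Append 3 zeros: 1011101000. Divide by 1011 (XOR where the leading bit is 1):
  pos 0: 1011 XOR 1011 = 0000
  pos 4: 1010 XOR 1011 = 0001
Remainder (last 3 bits) = 100. This is the CRC / FCS.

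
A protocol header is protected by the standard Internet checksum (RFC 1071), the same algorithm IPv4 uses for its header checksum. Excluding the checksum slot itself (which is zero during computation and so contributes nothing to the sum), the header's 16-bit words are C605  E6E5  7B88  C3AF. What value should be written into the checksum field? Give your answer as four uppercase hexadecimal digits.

One's-complement addition (fold any carry out of bit 15 back into bit 0):
  0xC605 + 0xE6E5 = 0x1ACEA → wrap carry → 0xACEB
  0xACEB + 0x7B88 = 0x12873 → wrap carry → 0x2874
  0x2874 + 0xC3AF = 0x0EC23
One's-complement sum = 0xEC23.
Checksum = ~0xEC23 & 0xFFFF = 0x13DC.

13DC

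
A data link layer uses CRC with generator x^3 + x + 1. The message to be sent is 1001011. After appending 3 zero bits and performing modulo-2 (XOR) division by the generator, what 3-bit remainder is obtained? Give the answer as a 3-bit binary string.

100

Append 3 zeros: 1001011000. Divide by 1011 (XOR where the leading bit is 1):
  pos 0: 1001 XOR 1011 = 0010
  pos 2: 1001 XOR 1011 = 0010
  pos 4: 1010 XOR 1011 = 0001
Remainder (last 3 bits) = 100. This is the CRC / FCS.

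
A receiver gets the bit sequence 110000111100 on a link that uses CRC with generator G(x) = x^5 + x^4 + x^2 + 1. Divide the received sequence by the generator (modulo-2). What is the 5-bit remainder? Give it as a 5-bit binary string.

00000

Modulo-2 division of 110000111100 by 110101:
  pos 0: 110000 XOR 110101 = 000101
  pos 3: 101111 XOR 110101 = 011010
  pos 4: 110101 XOR 110101 = 000000
Remainder = 00000 (zero — the frame passes the CRC check).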